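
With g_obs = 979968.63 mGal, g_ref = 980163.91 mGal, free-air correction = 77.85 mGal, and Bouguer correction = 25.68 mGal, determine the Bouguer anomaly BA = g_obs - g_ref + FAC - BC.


BA = g_obs - g_ref + FAC - BC
= 979968.63 - 980163.91 + 77.85 - 25.68
= -143.11 mGal

-143.11


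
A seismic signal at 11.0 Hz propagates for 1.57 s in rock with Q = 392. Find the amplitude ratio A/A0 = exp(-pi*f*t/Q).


pi*f*t/Q = pi*11.0*1.57/392 = 0.138406
A/A0 = exp(-0.138406) = 0.870745

0.870745


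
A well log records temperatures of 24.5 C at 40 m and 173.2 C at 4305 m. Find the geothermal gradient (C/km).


dT = 173.2 - 24.5 = 148.7 C
dz = 4305 - 40 = 4265 m
gradient = dT/dz * 1000 = 148.7/4265 * 1000 = 34.8652 C/km

34.8652


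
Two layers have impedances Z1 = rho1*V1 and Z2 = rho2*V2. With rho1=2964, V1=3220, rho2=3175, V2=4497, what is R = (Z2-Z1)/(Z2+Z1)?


Z1 = 2964 * 3220 = 9544080
Z2 = 3175 * 4497 = 14277975
R = (14277975 - 9544080) / (14277975 + 9544080) = 4733895 / 23822055 = 0.1987

0.1987


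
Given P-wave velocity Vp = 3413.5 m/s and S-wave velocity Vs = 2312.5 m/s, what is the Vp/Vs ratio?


Vp/Vs = 3413.5 / 2312.5
= 1.4761

1.4761


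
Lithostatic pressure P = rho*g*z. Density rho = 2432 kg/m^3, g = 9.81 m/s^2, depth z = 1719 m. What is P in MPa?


P = rho * g * z / 1e6
= 2432 * 9.81 * 1719 / 1e6
= 41011764.48 / 1e6
= 41.0118 MPa

41.0118


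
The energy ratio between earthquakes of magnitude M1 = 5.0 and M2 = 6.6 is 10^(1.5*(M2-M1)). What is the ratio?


M2 - M1 = 6.6 - 5.0 = 1.6
1.5 * 1.6 = 2.4
ratio = 10^2.4 = 251.19

251.19


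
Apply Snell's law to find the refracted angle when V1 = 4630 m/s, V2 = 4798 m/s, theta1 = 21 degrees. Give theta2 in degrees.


sin(theta1) = sin(21 deg) = 0.358368
sin(theta2) = V2/V1 * sin(theta1) = 4798/4630 * 0.358368 = 0.371371
theta2 = arcsin(0.371371) = 21.8002 degrees

21.8002


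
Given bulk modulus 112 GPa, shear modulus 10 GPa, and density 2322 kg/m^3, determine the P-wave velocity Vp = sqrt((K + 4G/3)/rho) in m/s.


First compute the effective modulus:
K + 4G/3 = 112e9 + 4*10e9/3 = 125333333333.33 Pa
Then divide by density:
125333333333.33 / 2322 = 53976457.0772 Pa/(kg/m^3)
Take the square root:
Vp = sqrt(53976457.0772) = 7346.87 m/s

7346.87


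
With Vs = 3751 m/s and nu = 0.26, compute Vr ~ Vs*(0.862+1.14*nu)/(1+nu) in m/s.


Numerator factor = 0.862 + 1.14*0.26 = 1.1584
Denominator = 1 + 0.26 = 1.26
Vr = 3751 * 1.1584 / 1.26 = 3448.54 m/s

3448.54


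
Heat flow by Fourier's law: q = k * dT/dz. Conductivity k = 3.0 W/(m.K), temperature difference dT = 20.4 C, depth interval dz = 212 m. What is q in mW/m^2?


q = k * dT / dz * 1000
= 3.0 * 20.4 / 212 * 1000
= 0.288679 * 1000
= 288.6792 mW/m^2

288.6792


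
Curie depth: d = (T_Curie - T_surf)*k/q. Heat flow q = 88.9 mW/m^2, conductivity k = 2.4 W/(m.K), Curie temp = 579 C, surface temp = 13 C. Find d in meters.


T_Curie - T_surf = 579 - 13 = 566 C
Convert q to W/m^2: 88.9 mW/m^2 = 0.0889 W/m^2
d = 566 * 2.4 / 0.0889 = 15280.09 m

15280.09


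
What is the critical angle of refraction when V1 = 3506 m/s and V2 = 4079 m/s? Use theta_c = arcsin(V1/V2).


V1/V2 = 3506/4079 = 0.859524
theta_c = arcsin(0.859524) = 59.2632 degrees

59.2632


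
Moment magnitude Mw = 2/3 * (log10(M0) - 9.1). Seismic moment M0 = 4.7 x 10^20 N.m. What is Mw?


log10(M0) = log10(4.7 x 10^20) = 20.6721
Mw = 2/3 * (20.6721 - 9.1)
= 2/3 * 11.5721
= 7.71

7.71


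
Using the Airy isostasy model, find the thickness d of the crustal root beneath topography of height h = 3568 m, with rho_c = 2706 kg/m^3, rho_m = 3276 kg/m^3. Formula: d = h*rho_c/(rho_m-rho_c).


rho_m - rho_c = 3276 - 2706 = 570
d = 3568 * 2706 / 570
= 9655008 / 570
= 16938.61 m

16938.61


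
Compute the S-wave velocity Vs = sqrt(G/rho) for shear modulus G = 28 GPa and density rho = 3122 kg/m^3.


Convert G to Pa: G = 28e9 Pa
Compute G/rho = 28e9 / 3122 = 8968609.8655
Vs = sqrt(8968609.8655) = 2994.76 m/s

2994.76


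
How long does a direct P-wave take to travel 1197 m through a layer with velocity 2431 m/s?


t = x / V
= 1197 / 2431
= 0.4924 s

0.4924


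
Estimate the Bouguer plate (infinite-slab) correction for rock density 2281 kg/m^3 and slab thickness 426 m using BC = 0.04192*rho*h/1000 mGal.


BC = 0.04192 * rho * h / 1000
= 0.04192 * 2281 * 426 / 1000
= 40.7339 mGal

40.7339


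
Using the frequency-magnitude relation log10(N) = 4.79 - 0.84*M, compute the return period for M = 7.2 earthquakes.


log10(N) = 4.79 - 0.84*7.2 = -1.258
N = 10^-1.258 = 0.055208
T = 1/N = 1/0.055208 = 18.1134 years

18.1134


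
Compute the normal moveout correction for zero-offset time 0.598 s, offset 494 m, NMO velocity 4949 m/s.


x/Vnmo = 494/4949 = 0.099818
(x/Vnmo)^2 = 0.009964
t0^2 = 0.357604
sqrt(0.357604 + 0.009964) = 0.606274
dt = 0.606274 - 0.598 = 0.008274

0.008274


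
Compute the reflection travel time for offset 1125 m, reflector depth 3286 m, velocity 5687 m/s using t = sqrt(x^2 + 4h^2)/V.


x^2 + 4h^2 = 1125^2 + 4*3286^2 = 1265625 + 43191184 = 44456809
sqrt(44456809) = 6667.5939
t = 6667.5939 / 5687 = 1.1724 s

1.1724


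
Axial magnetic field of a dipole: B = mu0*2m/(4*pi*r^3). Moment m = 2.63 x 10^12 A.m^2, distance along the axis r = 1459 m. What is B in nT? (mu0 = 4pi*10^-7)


m = 2.63 x 10^12 = 2630000000000 A.m^2
2m = 5260000000000 A.m^2
r^3 = 1459^3 = 3105745579
B = (4pi*10^-7) * 5260000000000 / (4*pi * 3105745579) * 1e9
= 6609910.943153 / 39027949979.62 * 1e9
= 169363.5189 nT

169363.5189


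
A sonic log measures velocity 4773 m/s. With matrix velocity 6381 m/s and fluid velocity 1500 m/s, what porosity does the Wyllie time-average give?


1/V - 1/Vm = 1/4773 - 1/6381 = 5.28e-05
1/Vf - 1/Vm = 1/1500 - 1/6381 = 0.00050995
phi = 5.28e-05 / 0.00050995 = 0.1035

0.1035


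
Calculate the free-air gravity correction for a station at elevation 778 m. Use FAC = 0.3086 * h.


FAC = 0.3086 * h
= 0.3086 * 778
= 240.0908 mGal

240.0908


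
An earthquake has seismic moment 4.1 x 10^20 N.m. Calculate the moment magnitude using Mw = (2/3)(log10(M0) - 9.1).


log10(M0) = log10(4.1 x 10^20) = 20.6128
Mw = 2/3 * (20.6128 - 9.1)
= 2/3 * 11.5128
= 7.68

7.68


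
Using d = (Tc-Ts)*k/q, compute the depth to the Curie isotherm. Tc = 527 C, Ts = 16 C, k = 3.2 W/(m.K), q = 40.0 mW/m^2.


T_Curie - T_surf = 527 - 16 = 511 C
Convert q to W/m^2: 40.0 mW/m^2 = 0.04 W/m^2
d = 511 * 3.2 / 0.04 = 40880.0 m

40880.0


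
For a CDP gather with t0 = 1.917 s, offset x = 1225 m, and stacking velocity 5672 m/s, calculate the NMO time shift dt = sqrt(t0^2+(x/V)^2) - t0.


x/Vnmo = 1225/5672 = 0.215973
(x/Vnmo)^2 = 0.046644
t0^2 = 3.674889
sqrt(3.674889 + 0.046644) = 1.929128
dt = 1.929128 - 1.917 = 0.012128

0.012128


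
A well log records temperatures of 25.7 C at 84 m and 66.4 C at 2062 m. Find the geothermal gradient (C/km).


dT = 66.4 - 25.7 = 40.7 C
dz = 2062 - 84 = 1978 m
gradient = dT/dz * 1000 = 40.7/1978 * 1000 = 20.5763 C/km

20.5763


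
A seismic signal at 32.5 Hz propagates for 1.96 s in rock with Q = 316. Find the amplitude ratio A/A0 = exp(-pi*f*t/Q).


pi*f*t/Q = pi*32.5*1.96/316 = 0.633289
A/A0 = exp(-0.633289) = 0.530843

0.530843


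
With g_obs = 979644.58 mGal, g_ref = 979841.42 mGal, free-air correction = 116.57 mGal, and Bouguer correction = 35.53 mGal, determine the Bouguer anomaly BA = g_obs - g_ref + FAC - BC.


BA = g_obs - g_ref + FAC - BC
= 979644.58 - 979841.42 + 116.57 - 35.53
= -115.8 mGal

-115.8


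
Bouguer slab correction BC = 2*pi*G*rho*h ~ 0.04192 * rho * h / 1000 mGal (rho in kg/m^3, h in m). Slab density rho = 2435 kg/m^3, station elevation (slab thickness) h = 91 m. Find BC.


BC = 0.04192 * rho * h / 1000
= 0.04192 * 2435 * 91 / 1000
= 9.2888 mGal

9.2888


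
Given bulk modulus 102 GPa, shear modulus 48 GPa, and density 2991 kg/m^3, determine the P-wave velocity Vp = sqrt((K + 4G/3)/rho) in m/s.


First compute the effective modulus:
K + 4G/3 = 102e9 + 4*48e9/3 = 166000000000.0 Pa
Then divide by density:
166000000000.0 / 2991 = 55499832.8318 Pa/(kg/m^3)
Take the square root:
Vp = sqrt(55499832.8318) = 7449.82 m/s

7449.82


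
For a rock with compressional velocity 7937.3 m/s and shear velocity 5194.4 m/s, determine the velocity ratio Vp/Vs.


Vp/Vs = 7937.3 / 5194.4
= 1.528

1.528


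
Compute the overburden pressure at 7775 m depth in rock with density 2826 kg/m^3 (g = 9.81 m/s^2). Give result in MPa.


P = rho * g * z / 1e6
= 2826 * 9.81 * 7775 / 1e6
= 215546791.5 / 1e6
= 215.5468 MPa

215.5468


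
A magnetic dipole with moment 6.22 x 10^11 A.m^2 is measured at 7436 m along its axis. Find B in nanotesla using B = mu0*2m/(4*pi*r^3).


m = 6.22 x 10^11 = 622000000000 A.m^2
2m = 1244000000000 A.m^2
r^3 = 7436^3 = 411166897856
B = (4pi*10^-7) * 1244000000000 / (4*pi * 411166897856) * 1e9
= 1563256.504426 / 5166875622814.86 * 1e9
= 302.5535 nT

302.5535


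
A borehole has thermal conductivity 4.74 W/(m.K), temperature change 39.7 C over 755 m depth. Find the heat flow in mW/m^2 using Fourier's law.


q = k * dT / dz * 1000
= 4.74 * 39.7 / 755 * 1000
= 0.249242 * 1000
= 249.2424 mW/m^2

249.2424


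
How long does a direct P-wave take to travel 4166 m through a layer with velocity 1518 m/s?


t = x / V
= 4166 / 1518
= 2.7444 s

2.7444


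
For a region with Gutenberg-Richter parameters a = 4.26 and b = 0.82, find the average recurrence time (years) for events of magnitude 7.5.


log10(N) = 4.26 - 0.82*7.5 = -1.89
N = 10^-1.89 = 0.012882
T = 1/N = 1/0.012882 = 77.6247 years

77.6247


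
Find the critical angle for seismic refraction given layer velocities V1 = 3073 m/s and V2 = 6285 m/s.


V1/V2 = 3073/6285 = 0.488942
theta_c = arcsin(0.488942) = 29.2711 degrees

29.2711


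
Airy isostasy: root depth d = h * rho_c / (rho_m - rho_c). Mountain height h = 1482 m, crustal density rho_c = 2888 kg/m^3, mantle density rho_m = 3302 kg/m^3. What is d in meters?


rho_m - rho_c = 3302 - 2888 = 414
d = 1482 * 2888 / 414
= 4280016 / 414
= 10338.2 m

10338.2


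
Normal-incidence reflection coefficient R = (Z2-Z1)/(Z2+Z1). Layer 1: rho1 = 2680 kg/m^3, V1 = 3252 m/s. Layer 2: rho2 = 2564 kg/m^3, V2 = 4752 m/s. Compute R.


Z1 = 2680 * 3252 = 8715360
Z2 = 2564 * 4752 = 12184128
R = (12184128 - 8715360) / (12184128 + 8715360) = 3468768 / 20899488 = 0.166

0.166


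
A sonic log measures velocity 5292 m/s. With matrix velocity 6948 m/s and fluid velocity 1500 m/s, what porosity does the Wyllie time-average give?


1/V - 1/Vm = 1/5292 - 1/6948 = 4.504e-05
1/Vf - 1/Vm = 1/1500 - 1/6948 = 0.00052274
phi = 4.504e-05 / 0.00052274 = 0.0862

0.0862


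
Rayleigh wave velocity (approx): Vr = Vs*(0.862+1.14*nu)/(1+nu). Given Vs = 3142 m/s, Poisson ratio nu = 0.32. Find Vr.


Numerator factor = 0.862 + 1.14*0.32 = 1.2268
Denominator = 1 + 0.32 = 1.32
Vr = 3142 * 1.2268 / 1.32 = 2920.16 m/s

2920.16


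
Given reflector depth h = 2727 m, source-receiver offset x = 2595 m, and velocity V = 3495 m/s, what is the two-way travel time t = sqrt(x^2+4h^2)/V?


x^2 + 4h^2 = 2595^2 + 4*2727^2 = 6734025 + 29746116 = 36480141
sqrt(36480141) = 6039.8792
t = 6039.8792 / 3495 = 1.7281 s

1.7281


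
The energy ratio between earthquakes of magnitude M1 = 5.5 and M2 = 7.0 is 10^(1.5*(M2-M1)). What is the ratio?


M2 - M1 = 7.0 - 5.5 = 1.5
1.5 * 1.5 = 2.25
ratio = 10^2.25 = 177.83

177.83


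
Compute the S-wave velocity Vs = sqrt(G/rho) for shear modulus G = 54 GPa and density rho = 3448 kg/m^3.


Convert G to Pa: G = 54e9 Pa
Compute G/rho = 54e9 / 3448 = 15661252.9002
Vs = sqrt(15661252.9002) = 3957.43 m/s

3957.43


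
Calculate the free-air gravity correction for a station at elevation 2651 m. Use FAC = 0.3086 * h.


FAC = 0.3086 * h
= 0.3086 * 2651
= 818.0986 mGal

818.0986


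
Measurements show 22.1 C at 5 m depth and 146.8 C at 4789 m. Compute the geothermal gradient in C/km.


dT = 146.8 - 22.1 = 124.7 C
dz = 4789 - 5 = 4784 m
gradient = dT/dz * 1000 = 124.7/4784 * 1000 = 26.0661 C/km

26.0661


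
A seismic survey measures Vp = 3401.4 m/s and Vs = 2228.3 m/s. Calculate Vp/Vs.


Vp/Vs = 3401.4 / 2228.3
= 1.5265

1.5265


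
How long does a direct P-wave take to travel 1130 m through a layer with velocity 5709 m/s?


t = x / V
= 1130 / 5709
= 0.1979 s

0.1979


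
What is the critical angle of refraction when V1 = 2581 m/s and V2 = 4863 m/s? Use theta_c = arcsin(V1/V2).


V1/V2 = 2581/4863 = 0.530742
theta_c = arcsin(0.530742) = 32.0556 degrees

32.0556


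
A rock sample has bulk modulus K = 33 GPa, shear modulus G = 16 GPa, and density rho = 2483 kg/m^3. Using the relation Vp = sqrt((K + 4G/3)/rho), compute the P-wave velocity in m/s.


First compute the effective modulus:
K + 4G/3 = 33e9 + 4*16e9/3 = 54333333333.33 Pa
Then divide by density:
54333333333.33 / 2483 = 21882131.8298 Pa/(kg/m^3)
Take the square root:
Vp = sqrt(21882131.8298) = 4677.83 m/s

4677.83


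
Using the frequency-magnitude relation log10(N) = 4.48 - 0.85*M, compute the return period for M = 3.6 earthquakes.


log10(N) = 4.48 - 0.85*3.6 = 1.42
N = 10^1.42 = 26.30268
T = 1/N = 1/26.30268 = 0.038 years

0.038


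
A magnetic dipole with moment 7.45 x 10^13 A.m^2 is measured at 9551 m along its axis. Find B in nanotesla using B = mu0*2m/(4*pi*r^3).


m = 7.45 x 10^13 = 74500000000000 A.m^2
2m = 149000000000000 A.m^2
r^3 = 9551^3 = 871257511151
B = (4pi*10^-7) * 149000000000000 / (4*pi * 871257511151) * 1e9
= 187238922.153952 / 10948544785667.63 * 1e9
= 17101.7177 nT

17101.7177


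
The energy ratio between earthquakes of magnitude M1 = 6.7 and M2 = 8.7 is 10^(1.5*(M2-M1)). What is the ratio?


M2 - M1 = 8.7 - 6.7 = 2.0
1.5 * 2.0 = 3.0
ratio = 10^3.0 = 1000.0

1000.0


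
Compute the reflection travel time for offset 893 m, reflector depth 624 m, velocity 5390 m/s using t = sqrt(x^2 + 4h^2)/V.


x^2 + 4h^2 = 893^2 + 4*624^2 = 797449 + 1557504 = 2354953
sqrt(2354953) = 1534.5856
t = 1534.5856 / 5390 = 0.2847 s

0.2847


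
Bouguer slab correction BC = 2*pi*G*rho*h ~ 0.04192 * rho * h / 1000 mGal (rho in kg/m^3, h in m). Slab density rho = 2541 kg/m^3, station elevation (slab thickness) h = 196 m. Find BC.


BC = 0.04192 * rho * h / 1000
= 0.04192 * 2541 * 196 / 1000
= 20.8777 mGal

20.8777


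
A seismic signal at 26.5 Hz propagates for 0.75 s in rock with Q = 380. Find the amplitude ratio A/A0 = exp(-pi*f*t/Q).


pi*f*t/Q = pi*26.5*0.75/380 = 0.164314
A/A0 = exp(-0.164314) = 0.848476

0.848476


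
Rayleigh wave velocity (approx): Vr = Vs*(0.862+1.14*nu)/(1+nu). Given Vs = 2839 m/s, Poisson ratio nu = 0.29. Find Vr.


Numerator factor = 0.862 + 1.14*0.29 = 1.1926
Denominator = 1 + 0.29 = 1.29
Vr = 2839 * 1.1926 / 1.29 = 2624.64 m/s

2624.64


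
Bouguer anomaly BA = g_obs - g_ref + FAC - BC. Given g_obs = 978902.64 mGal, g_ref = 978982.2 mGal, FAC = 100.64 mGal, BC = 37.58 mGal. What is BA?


BA = g_obs - g_ref + FAC - BC
= 978902.64 - 978982.2 + 100.64 - 37.58
= -16.5 mGal

-16.5


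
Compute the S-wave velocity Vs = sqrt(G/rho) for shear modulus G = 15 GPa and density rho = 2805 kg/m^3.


Convert G to Pa: G = 15e9 Pa
Compute G/rho = 15e9 / 2805 = 5347593.5829
Vs = sqrt(5347593.5829) = 2312.49 m/s

2312.49


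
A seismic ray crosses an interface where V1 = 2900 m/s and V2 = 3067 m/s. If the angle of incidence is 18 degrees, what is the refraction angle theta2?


sin(theta1) = sin(18 deg) = 0.309017
sin(theta2) = V2/V1 * sin(theta1) = 3067/2900 * 0.309017 = 0.326812
theta2 = arcsin(0.326812) = 19.0754 degrees

19.0754


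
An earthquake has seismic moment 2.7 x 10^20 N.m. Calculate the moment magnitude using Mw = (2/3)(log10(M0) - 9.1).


log10(M0) = log10(2.7 x 10^20) = 20.4314
Mw = 2/3 * (20.4314 - 9.1)
= 2/3 * 11.3314
= 7.55

7.55


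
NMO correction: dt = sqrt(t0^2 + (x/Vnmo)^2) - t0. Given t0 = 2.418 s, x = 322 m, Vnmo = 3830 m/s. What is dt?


x/Vnmo = 322/3830 = 0.084073
(x/Vnmo)^2 = 0.007068
t0^2 = 5.846724
sqrt(5.846724 + 0.007068) = 2.419461
dt = 2.419461 - 2.418 = 0.001461

0.001461


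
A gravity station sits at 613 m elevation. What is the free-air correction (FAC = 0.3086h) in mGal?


FAC = 0.3086 * h
= 0.3086 * 613
= 189.1718 mGal

189.1718


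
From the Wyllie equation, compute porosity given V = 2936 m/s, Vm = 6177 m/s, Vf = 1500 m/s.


1/V - 1/Vm = 1/2936 - 1/6177 = 0.00017871
1/Vf - 1/Vm = 1/1500 - 1/6177 = 0.00050478
phi = 0.00017871 / 0.00050478 = 0.354

0.354


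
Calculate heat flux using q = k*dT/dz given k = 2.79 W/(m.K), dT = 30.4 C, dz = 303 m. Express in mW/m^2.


q = k * dT / dz * 1000
= 2.79 * 30.4 / 303 * 1000
= 0.279921 * 1000
= 279.9208 mW/m^2

279.9208


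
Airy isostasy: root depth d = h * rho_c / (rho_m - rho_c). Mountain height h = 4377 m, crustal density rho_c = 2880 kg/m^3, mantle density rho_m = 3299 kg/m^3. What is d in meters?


rho_m - rho_c = 3299 - 2880 = 419
d = 4377 * 2880 / 419
= 12605760 / 419
= 30085.35 m

30085.35


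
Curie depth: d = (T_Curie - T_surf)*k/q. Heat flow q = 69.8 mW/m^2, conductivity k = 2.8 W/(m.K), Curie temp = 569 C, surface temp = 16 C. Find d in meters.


T_Curie - T_surf = 569 - 16 = 553 C
Convert q to W/m^2: 69.8 mW/m^2 = 0.0698 W/m^2
d = 553 * 2.8 / 0.0698 = 22183.38 m

22183.38


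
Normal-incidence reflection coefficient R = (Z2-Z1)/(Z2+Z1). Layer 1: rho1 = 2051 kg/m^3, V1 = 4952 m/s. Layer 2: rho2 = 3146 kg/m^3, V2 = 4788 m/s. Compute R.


Z1 = 2051 * 4952 = 10156552
Z2 = 3146 * 4788 = 15063048
R = (15063048 - 10156552) / (15063048 + 10156552) = 4906496 / 25219600 = 0.1946

0.1946


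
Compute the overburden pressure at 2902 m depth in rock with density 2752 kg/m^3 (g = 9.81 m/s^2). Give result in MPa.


P = rho * g * z / 1e6
= 2752 * 9.81 * 2902 / 1e6
= 78345642.24 / 1e6
= 78.3456 MPa

78.3456


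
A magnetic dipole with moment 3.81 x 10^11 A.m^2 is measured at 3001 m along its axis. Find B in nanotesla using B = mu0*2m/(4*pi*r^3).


m = 3.81 x 10^11 = 381000000000 A.m^2
2m = 762000000000 A.m^2
r^3 = 3001^3 = 27027009001
B = (4pi*10^-7) * 762000000000 / (4*pi * 27027009001) * 1e9
= 957557.440814 / 339631411704.19 * 1e9
= 2819.4019 nT

2819.4019


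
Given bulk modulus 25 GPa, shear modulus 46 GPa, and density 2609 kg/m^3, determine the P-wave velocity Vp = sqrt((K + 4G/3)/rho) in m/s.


First compute the effective modulus:
K + 4G/3 = 25e9 + 4*46e9/3 = 86333333333.33 Pa
Then divide by density:
86333333333.33 / 2609 = 33090583.8763 Pa/(kg/m^3)
Take the square root:
Vp = sqrt(33090583.8763) = 5752.44 m/s

5752.44


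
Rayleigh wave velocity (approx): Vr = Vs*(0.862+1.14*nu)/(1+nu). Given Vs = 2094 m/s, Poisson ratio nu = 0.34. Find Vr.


Numerator factor = 0.862 + 1.14*0.34 = 1.2496
Denominator = 1 + 0.34 = 1.34
Vr = 2094 * 1.2496 / 1.34 = 1952.73 m/s

1952.73


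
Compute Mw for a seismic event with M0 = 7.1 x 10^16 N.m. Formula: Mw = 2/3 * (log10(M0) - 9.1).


log10(M0) = log10(7.1 x 10^16) = 16.8513
Mw = 2/3 * (16.8513 - 9.1)
= 2/3 * 7.7513
= 5.17

5.17


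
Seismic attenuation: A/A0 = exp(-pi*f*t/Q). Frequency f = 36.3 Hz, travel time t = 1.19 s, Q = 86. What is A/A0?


pi*f*t/Q = pi*36.3*1.19/86 = 1.577993
A/A0 = exp(-1.577993) = 0.206389

0.206389


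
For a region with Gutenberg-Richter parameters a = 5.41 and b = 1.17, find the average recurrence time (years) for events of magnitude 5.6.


log10(N) = 5.41 - 1.17*5.6 = -1.142
N = 10^-1.142 = 0.072111
T = 1/N = 1/0.072111 = 13.8676 years

13.8676


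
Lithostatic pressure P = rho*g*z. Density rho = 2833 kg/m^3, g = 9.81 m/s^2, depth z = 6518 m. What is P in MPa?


P = rho * g * z / 1e6
= 2833 * 9.81 * 6518 / 1e6
= 181146496.14 / 1e6
= 181.1465 MPa

181.1465


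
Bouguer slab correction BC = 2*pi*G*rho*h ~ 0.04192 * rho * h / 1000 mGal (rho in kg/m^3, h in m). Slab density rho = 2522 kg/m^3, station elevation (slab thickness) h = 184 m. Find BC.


BC = 0.04192 * rho * h / 1000
= 0.04192 * 2522 * 184 / 1000
= 19.4529 mGal

19.4529


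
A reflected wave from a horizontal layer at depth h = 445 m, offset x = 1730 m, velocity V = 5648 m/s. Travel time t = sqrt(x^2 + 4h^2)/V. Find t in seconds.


x^2 + 4h^2 = 1730^2 + 4*445^2 = 2992900 + 792100 = 3785000
sqrt(3785000) = 1945.5076
t = 1945.5076 / 5648 = 0.3445 s

0.3445


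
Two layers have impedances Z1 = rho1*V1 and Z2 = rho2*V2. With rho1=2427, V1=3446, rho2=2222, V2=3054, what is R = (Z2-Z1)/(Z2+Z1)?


Z1 = 2427 * 3446 = 8363442
Z2 = 2222 * 3054 = 6785988
R = (6785988 - 8363442) / (6785988 + 8363442) = -1577454 / 15149430 = -0.1041

-0.1041


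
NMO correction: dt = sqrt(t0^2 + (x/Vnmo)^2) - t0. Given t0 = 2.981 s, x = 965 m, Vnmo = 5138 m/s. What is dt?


x/Vnmo = 965/5138 = 0.187816
(x/Vnmo)^2 = 0.035275
t0^2 = 8.886361
sqrt(8.886361 + 0.035275) = 2.986911
dt = 2.986911 - 2.981 = 0.005911

0.005911


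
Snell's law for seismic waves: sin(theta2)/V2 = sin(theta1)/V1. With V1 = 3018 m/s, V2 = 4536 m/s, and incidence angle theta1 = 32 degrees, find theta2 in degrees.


sin(theta1) = sin(32 deg) = 0.529919
sin(theta2) = V2/V1 * sin(theta1) = 4536/3018 * 0.529919 = 0.796459
theta2 = arcsin(0.796459) = 52.7933 degrees

52.7933


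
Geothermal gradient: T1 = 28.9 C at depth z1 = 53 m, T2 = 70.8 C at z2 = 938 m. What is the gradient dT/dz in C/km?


dT = 70.8 - 28.9 = 41.9 C
dz = 938 - 53 = 885 m
gradient = dT/dz * 1000 = 41.9/885 * 1000 = 47.3446 C/km

47.3446


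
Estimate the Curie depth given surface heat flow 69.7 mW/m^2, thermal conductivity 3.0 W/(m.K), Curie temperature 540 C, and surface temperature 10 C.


T_Curie - T_surf = 540 - 10 = 530 C
Convert q to W/m^2: 69.7 mW/m^2 = 0.0697 W/m^2
d = 530 * 3.0 / 0.0697 = 22812.05 m

22812.05


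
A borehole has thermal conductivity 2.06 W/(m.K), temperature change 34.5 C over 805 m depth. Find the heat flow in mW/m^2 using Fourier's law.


q = k * dT / dz * 1000
= 2.06 * 34.5 / 805 * 1000
= 0.088286 * 1000
= 88.2857 mW/m^2

88.2857


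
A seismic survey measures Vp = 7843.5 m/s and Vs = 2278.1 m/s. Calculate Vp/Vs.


Vp/Vs = 7843.5 / 2278.1
= 3.443

3.443


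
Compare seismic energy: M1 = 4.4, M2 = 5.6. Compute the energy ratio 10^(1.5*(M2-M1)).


M2 - M1 = 5.6 - 4.4 = 1.2
1.5 * 1.2 = 1.8
ratio = 10^1.8 = 63.1

63.1


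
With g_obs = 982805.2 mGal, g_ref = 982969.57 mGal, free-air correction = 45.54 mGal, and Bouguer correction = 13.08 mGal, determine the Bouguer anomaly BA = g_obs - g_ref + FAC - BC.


BA = g_obs - g_ref + FAC - BC
= 982805.2 - 982969.57 + 45.54 - 13.08
= -131.91 mGal

-131.91


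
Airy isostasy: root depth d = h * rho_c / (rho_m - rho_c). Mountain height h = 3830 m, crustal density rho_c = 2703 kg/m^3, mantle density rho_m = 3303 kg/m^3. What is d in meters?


rho_m - rho_c = 3303 - 2703 = 600
d = 3830 * 2703 / 600
= 10352490 / 600
= 17254.15 m

17254.15


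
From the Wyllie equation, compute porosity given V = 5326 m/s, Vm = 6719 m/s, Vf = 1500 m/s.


1/V - 1/Vm = 1/5326 - 1/6719 = 3.893e-05
1/Vf - 1/Vm = 1/1500 - 1/6719 = 0.00051783
phi = 3.893e-05 / 0.00051783 = 0.0752

0.0752


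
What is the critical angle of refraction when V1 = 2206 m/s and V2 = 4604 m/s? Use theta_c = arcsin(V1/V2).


V1/V2 = 2206/4604 = 0.479149
theta_c = arcsin(0.479149) = 28.6298 degrees

28.6298


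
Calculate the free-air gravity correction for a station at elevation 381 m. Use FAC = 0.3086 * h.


FAC = 0.3086 * h
= 0.3086 * 381
= 117.5766 mGal

117.5766


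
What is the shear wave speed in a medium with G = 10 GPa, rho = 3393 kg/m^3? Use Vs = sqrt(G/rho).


Convert G to Pa: G = 10e9 Pa
Compute G/rho = 10e9 / 3393 = 2947244.3266
Vs = sqrt(2947244.3266) = 1716.75 m/s

1716.75


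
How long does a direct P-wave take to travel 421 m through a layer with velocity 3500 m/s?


t = x / V
= 421 / 3500
= 0.1203 s

0.1203


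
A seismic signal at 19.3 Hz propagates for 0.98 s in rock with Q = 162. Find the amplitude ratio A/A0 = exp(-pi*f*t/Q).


pi*f*t/Q = pi*19.3*0.98/162 = 0.366791
A/A0 = exp(-0.366791) = 0.692955

0.692955


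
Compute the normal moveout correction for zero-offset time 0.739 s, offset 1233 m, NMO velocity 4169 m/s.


x/Vnmo = 1233/4169 = 0.295754
(x/Vnmo)^2 = 0.087471
t0^2 = 0.546121
sqrt(0.546121 + 0.087471) = 0.795985
dt = 0.795985 - 0.739 = 0.056985

0.056985


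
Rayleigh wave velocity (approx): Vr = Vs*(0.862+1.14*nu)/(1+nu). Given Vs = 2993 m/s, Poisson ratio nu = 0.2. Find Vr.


Numerator factor = 0.862 + 1.14*0.2 = 1.09
Denominator = 1 + 0.2 = 1.2
Vr = 2993 * 1.09 / 1.2 = 2718.64 m/s

2718.64


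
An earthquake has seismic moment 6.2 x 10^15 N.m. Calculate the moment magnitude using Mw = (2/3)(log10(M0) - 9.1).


log10(M0) = log10(6.2 x 10^15) = 15.7924
Mw = 2/3 * (15.7924 - 9.1)
= 2/3 * 6.6924
= 4.46

4.46


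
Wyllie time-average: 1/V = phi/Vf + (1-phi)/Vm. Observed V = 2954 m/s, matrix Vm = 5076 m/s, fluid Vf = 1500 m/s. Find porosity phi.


1/V - 1/Vm = 1/2954 - 1/5076 = 0.00014152
1/Vf - 1/Vm = 1/1500 - 1/5076 = 0.00046966
phi = 0.00014152 / 0.00046966 = 0.3013

0.3013


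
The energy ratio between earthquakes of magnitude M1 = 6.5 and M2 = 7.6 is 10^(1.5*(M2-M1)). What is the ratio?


M2 - M1 = 7.6 - 6.5 = 1.1
1.5 * 1.1 = 1.65
ratio = 10^1.65 = 44.67

44.67


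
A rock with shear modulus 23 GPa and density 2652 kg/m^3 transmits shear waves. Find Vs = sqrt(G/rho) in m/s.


Convert G to Pa: G = 23e9 Pa
Compute G/rho = 23e9 / 2652 = 8672699.8492
Vs = sqrt(8672699.8492) = 2944.94 m/s

2944.94


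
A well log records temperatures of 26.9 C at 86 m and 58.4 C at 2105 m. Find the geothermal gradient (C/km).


dT = 58.4 - 26.9 = 31.5 C
dz = 2105 - 86 = 2019 m
gradient = dT/dz * 1000 = 31.5/2019 * 1000 = 15.6018 C/km

15.6018


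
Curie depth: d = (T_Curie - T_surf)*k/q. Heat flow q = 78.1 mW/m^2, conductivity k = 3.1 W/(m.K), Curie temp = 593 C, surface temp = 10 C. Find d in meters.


T_Curie - T_surf = 593 - 10 = 583 C
Convert q to W/m^2: 78.1 mW/m^2 = 0.0781 W/m^2
d = 583 * 3.1 / 0.0781 = 23140.85 m

23140.85


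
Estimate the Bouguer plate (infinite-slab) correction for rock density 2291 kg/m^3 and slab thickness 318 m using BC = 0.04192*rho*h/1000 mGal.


BC = 0.04192 * rho * h / 1000
= 0.04192 * 2291 * 318 / 1000
= 30.5403 mGal

30.5403


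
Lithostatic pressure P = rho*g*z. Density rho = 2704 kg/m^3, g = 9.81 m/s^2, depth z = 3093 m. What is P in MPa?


P = rho * g * z / 1e6
= 2704 * 9.81 * 3093 / 1e6
= 82045660.32 / 1e6
= 82.0457 MPa

82.0457


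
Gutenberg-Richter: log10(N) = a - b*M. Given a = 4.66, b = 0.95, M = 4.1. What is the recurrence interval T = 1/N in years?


log10(N) = 4.66 - 0.95*4.1 = 0.765
N = 10^0.765 = 5.821032
T = 1/N = 1/5.821032 = 0.1718 years

0.1718


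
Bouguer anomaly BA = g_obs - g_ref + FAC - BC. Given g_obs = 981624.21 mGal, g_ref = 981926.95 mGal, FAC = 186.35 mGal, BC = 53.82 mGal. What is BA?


BA = g_obs - g_ref + FAC - BC
= 981624.21 - 981926.95 + 186.35 - 53.82
= -170.21 mGal

-170.21


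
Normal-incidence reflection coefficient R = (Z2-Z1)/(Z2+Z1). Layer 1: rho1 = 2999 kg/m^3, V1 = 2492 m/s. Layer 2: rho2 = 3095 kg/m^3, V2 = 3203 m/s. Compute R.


Z1 = 2999 * 2492 = 7473508
Z2 = 3095 * 3203 = 9913285
R = (9913285 - 7473508) / (9913285 + 7473508) = 2439777 / 17386793 = 0.1403

0.1403


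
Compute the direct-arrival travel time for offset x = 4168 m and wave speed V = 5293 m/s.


t = x / V
= 4168 / 5293
= 0.7875 s

0.7875


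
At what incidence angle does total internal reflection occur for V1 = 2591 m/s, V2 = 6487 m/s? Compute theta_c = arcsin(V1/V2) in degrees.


V1/V2 = 2591/6487 = 0.399414
theta_c = arcsin(0.399414) = 23.5416 degrees

23.5416


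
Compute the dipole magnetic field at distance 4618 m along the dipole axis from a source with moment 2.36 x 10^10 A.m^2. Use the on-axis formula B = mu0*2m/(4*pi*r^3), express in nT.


m = 2.36 x 10^10 = 23600000000 A.m^2
2m = 47200000000 A.m^2
r^3 = 4618^3 = 98483117032
B = (4pi*10^-7) * 47200000000 / (4*pi * 98483117032) * 1e9
= 59313.2693 / 1237575347881.42 * 1e9
= 47.927 nT

47.927


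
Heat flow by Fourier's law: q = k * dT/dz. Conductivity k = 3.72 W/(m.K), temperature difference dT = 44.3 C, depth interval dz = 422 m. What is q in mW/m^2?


q = k * dT / dz * 1000
= 3.72 * 44.3 / 422 * 1000
= 0.390512 * 1000
= 390.5118 mW/m^2

390.5118


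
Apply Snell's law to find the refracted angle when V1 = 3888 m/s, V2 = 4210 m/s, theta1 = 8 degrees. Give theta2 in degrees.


sin(theta1) = sin(8 deg) = 0.139173
sin(theta2) = V2/V1 * sin(theta1) = 4210/3888 * 0.139173 = 0.150699
theta2 = arcsin(0.150699) = 8.6675 degrees

8.6675


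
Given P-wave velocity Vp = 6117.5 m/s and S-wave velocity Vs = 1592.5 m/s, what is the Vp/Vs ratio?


Vp/Vs = 6117.5 / 1592.5
= 3.8414

3.8414


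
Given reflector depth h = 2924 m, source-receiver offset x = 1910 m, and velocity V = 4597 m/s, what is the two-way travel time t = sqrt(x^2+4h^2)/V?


x^2 + 4h^2 = 1910^2 + 4*2924^2 = 3648100 + 34199104 = 37847204
sqrt(37847204) = 6152.0081
t = 6152.0081 / 4597 = 1.3383 s

1.3383


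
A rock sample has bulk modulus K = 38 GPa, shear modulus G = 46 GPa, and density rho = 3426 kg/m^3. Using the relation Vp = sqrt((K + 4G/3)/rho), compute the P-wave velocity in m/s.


First compute the effective modulus:
K + 4G/3 = 38e9 + 4*46e9/3 = 99333333333.33 Pa
Then divide by density:
99333333333.33 / 3426 = 28993967.698 Pa/(kg/m^3)
Take the square root:
Vp = sqrt(28993967.698) = 5384.6 m/s

5384.6


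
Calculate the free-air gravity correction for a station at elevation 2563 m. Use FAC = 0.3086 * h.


FAC = 0.3086 * h
= 0.3086 * 2563
= 790.9418 mGal

790.9418


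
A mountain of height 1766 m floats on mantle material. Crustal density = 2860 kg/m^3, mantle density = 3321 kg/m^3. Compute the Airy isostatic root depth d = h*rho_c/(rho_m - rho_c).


rho_m - rho_c = 3321 - 2860 = 461
d = 1766 * 2860 / 461
= 5050760 / 461
= 10956.1 m

10956.1


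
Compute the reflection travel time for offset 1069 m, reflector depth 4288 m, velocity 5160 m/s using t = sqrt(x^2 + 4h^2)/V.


x^2 + 4h^2 = 1069^2 + 4*4288^2 = 1142761 + 73547776 = 74690537
sqrt(74690537) = 8642.3687
t = 8642.3687 / 5160 = 1.6749 s

1.6749


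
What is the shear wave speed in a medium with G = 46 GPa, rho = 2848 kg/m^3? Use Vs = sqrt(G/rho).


Convert G to Pa: G = 46e9 Pa
Compute G/rho = 46e9 / 2848 = 16151685.3933
Vs = sqrt(16151685.3933) = 4018.92 m/s

4018.92


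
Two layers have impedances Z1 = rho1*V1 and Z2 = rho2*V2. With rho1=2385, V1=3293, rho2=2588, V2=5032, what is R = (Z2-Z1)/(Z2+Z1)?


Z1 = 2385 * 3293 = 7853805
Z2 = 2588 * 5032 = 13022816
R = (13022816 - 7853805) / (13022816 + 7853805) = 5169011 / 20876621 = 0.2476

0.2476


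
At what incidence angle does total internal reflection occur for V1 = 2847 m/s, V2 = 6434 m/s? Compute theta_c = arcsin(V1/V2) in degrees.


V1/V2 = 2847/6434 = 0.442493
theta_c = arcsin(0.442493) = 26.2631 degrees

26.2631


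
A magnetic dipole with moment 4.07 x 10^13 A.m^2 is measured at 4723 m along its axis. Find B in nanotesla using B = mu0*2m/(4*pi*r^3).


m = 4.07 x 10^13 = 40700000000000 A.m^2
2m = 81400000000000 A.m^2
r^3 = 4723^3 = 105354681067
B = (4pi*10^-7) * 81400000000000 / (4*pi * 105354681067) * 1e9
= 102290256.800884 / 1323925968245.53 * 1e9
= 77262.8223 nT

77262.8223


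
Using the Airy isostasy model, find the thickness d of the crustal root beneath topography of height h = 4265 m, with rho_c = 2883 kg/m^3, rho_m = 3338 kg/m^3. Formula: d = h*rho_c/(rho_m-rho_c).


rho_m - rho_c = 3338 - 2883 = 455
d = 4265 * 2883 / 455
= 12295995 / 455
= 27024.16 m

27024.16


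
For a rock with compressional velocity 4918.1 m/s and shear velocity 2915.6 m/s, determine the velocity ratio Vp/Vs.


Vp/Vs = 4918.1 / 2915.6
= 1.6868

1.6868


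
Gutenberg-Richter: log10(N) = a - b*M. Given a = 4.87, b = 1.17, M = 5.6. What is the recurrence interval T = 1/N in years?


log10(N) = 4.87 - 1.17*5.6 = -1.682
N = 10^-1.682 = 0.020797
T = 1/N = 1/0.020797 = 48.0839 years

48.0839


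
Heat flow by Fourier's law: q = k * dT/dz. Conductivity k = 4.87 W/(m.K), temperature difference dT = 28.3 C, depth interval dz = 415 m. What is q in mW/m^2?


q = k * dT / dz * 1000
= 4.87 * 28.3 / 415 * 1000
= 0.332099 * 1000
= 332.0988 mW/m^2

332.0988


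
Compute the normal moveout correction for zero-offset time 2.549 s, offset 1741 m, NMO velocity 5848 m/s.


x/Vnmo = 1741/5848 = 0.297709
(x/Vnmo)^2 = 0.08863
t0^2 = 6.497401
sqrt(6.497401 + 0.08863) = 2.566326
dt = 2.566326 - 2.549 = 0.017326

0.017326


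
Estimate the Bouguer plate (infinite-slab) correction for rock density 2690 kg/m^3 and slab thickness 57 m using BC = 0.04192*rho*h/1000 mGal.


BC = 0.04192 * rho * h / 1000
= 0.04192 * 2690 * 57 / 1000
= 6.4276 mGal

6.4276


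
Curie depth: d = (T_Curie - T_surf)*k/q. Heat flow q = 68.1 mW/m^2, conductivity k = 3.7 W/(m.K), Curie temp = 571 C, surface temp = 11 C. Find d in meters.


T_Curie - T_surf = 571 - 11 = 560 C
Convert q to W/m^2: 68.1 mW/m^2 = 0.0681 W/m^2
d = 560 * 3.7 / 0.0681 = 30425.84 m

30425.84


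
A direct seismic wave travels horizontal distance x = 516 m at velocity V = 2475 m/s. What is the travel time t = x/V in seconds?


t = x / V
= 516 / 2475
= 0.2085 s

0.2085


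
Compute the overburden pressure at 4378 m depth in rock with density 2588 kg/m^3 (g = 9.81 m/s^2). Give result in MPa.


P = rho * g * z / 1e6
= 2588 * 9.81 * 4378 / 1e6
= 111149889.84 / 1e6
= 111.1499 MPa

111.1499


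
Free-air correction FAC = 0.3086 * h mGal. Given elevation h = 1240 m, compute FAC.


FAC = 0.3086 * h
= 0.3086 * 1240
= 382.664 mGal

382.664


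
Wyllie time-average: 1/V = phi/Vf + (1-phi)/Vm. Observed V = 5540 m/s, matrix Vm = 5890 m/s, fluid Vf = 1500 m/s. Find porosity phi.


1/V - 1/Vm = 1/5540 - 1/5890 = 1.073e-05
1/Vf - 1/Vm = 1/1500 - 1/5890 = 0.00049689
phi = 1.073e-05 / 0.00049689 = 0.0216

0.0216


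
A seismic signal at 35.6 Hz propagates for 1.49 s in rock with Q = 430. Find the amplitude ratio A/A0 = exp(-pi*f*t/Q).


pi*f*t/Q = pi*35.6*1.49/430 = 0.387541
A/A0 = exp(-0.387541) = 0.678724

0.678724


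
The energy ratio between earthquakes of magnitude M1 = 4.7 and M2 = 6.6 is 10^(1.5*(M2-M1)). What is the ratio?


M2 - M1 = 6.6 - 4.7 = 1.9
1.5 * 1.9 = 2.85
ratio = 10^2.85 = 707.95

707.95


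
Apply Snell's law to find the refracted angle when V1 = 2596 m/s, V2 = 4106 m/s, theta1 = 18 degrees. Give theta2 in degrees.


sin(theta1) = sin(18 deg) = 0.309017
sin(theta2) = V2/V1 * sin(theta1) = 4106/2596 * 0.309017 = 0.488761
theta2 = arcsin(0.488761) = 29.2592 degrees

29.2592


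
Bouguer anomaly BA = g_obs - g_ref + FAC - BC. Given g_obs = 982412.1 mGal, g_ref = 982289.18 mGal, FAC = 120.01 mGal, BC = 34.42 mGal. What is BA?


BA = g_obs - g_ref + FAC - BC
= 982412.1 - 982289.18 + 120.01 - 34.42
= 208.51 mGal

208.51


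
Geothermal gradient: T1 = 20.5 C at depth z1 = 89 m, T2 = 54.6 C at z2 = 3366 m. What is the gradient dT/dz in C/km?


dT = 54.6 - 20.5 = 34.1 C
dz = 3366 - 89 = 3277 m
gradient = dT/dz * 1000 = 34.1/3277 * 1000 = 10.4059 C/km

10.4059


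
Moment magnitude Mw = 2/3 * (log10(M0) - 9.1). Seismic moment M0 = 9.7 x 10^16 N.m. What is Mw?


log10(M0) = log10(9.7 x 10^16) = 16.9868
Mw = 2/3 * (16.9868 - 9.1)
= 2/3 * 7.8868
= 5.26

5.26


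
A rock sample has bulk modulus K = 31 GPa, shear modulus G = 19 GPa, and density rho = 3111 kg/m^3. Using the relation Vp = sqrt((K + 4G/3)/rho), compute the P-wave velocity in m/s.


First compute the effective modulus:
K + 4G/3 = 31e9 + 4*19e9/3 = 56333333333.33 Pa
Then divide by density:
56333333333.33 / 3111 = 18107789.5639 Pa/(kg/m^3)
Take the square root:
Vp = sqrt(18107789.5639) = 4255.32 m/s

4255.32


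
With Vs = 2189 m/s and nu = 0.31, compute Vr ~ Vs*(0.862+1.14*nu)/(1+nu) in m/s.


Numerator factor = 0.862 + 1.14*0.31 = 1.2154
Denominator = 1 + 0.31 = 1.31
Vr = 2189 * 1.2154 / 1.31 = 2030.92 m/s

2030.92


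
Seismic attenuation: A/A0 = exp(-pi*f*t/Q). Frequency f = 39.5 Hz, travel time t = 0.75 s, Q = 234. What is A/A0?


pi*f*t/Q = pi*39.5*0.75/234 = 0.397734
A/A0 = exp(-0.397734) = 0.671841

0.671841


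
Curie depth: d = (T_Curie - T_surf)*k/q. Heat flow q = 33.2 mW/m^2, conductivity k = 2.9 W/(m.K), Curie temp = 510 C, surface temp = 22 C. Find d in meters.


T_Curie - T_surf = 510 - 22 = 488 C
Convert q to W/m^2: 33.2 mW/m^2 = 0.0332 W/m^2
d = 488 * 2.9 / 0.0332 = 42626.51 m

42626.51


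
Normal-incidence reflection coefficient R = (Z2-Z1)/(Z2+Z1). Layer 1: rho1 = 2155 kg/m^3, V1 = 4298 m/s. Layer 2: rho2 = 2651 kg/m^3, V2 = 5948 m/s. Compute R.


Z1 = 2155 * 4298 = 9262190
Z2 = 2651 * 5948 = 15768148
R = (15768148 - 9262190) / (15768148 + 9262190) = 6505958 / 25030338 = 0.2599

0.2599


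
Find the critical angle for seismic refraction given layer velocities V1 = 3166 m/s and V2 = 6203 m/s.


V1/V2 = 3166/6203 = 0.510398
theta_c = arcsin(0.510398) = 30.6904 degrees

30.6904


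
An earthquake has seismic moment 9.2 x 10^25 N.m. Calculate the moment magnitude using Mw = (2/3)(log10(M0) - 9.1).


log10(M0) = log10(9.2 x 10^25) = 25.9638
Mw = 2/3 * (25.9638 - 9.1)
= 2/3 * 16.8638
= 11.24

11.24


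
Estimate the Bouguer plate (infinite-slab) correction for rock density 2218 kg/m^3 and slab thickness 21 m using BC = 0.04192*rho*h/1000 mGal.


BC = 0.04192 * rho * h / 1000
= 0.04192 * 2218 * 21 / 1000
= 1.9525 mGal

1.9525


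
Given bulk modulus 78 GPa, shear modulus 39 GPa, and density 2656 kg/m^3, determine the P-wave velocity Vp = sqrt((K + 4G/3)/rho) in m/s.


First compute the effective modulus:
K + 4G/3 = 78e9 + 4*39e9/3 = 130000000000.0 Pa
Then divide by density:
130000000000.0 / 2656 = 48945783.1325 Pa/(kg/m^3)
Take the square root:
Vp = sqrt(48945783.1325) = 6996.13 m/s

6996.13


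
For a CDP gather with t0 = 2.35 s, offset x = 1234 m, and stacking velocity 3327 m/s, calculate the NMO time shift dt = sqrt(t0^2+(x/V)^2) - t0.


x/Vnmo = 1234/3327 = 0.370905
(x/Vnmo)^2 = 0.13757
t0^2 = 5.5225
sqrt(5.5225 + 0.13757) = 2.37909
dt = 2.37909 - 2.35 = 0.02909

0.02909


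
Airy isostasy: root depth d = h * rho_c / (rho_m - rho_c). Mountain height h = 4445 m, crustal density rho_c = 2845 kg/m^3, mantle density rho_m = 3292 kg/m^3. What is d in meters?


rho_m - rho_c = 3292 - 2845 = 447
d = 4445 * 2845 / 447
= 12646025 / 447
= 28290.88 m

28290.88


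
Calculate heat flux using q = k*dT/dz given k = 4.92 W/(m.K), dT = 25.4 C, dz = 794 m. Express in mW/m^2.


q = k * dT / dz * 1000
= 4.92 * 25.4 / 794 * 1000
= 0.15739 * 1000
= 157.3904 mW/m^2

157.3904


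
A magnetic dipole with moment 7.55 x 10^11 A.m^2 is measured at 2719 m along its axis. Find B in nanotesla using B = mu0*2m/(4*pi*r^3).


m = 7.55 x 10^11 = 755000000000 A.m^2
2m = 1510000000000 A.m^2
r^3 = 2719^3 = 20101460959
B = (4pi*10^-7) * 1510000000000 / (4*pi * 20101460959) * 1e9
= 1897521.962768 / 252602408300.87 * 1e9
= 7511.8918 nT

7511.8918


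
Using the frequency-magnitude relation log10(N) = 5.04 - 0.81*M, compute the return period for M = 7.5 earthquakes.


log10(N) = 5.04 - 0.81*7.5 = -1.035
N = 10^-1.035 = 0.092257
T = 1/N = 1/0.092257 = 10.8393 years

10.8393


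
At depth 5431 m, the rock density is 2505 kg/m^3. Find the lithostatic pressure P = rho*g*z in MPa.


P = rho * g * z / 1e6
= 2505 * 9.81 * 5431 / 1e6
= 133461665.55 / 1e6
= 133.4617 MPa

133.4617


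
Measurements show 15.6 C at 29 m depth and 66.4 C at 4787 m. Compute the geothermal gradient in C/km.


dT = 66.4 - 15.6 = 50.8 C
dz = 4787 - 29 = 4758 m
gradient = dT/dz * 1000 = 50.8/4758 * 1000 = 10.6768 C/km

10.6768
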